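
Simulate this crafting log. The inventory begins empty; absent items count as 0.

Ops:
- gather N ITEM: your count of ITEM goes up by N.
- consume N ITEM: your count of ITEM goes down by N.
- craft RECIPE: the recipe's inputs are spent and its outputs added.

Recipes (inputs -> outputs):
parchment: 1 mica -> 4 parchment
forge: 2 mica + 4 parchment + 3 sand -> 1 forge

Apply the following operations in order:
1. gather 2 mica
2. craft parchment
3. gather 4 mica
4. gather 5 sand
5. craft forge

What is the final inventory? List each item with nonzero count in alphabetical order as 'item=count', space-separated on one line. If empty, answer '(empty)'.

After 1 (gather 2 mica): mica=2
After 2 (craft parchment): mica=1 parchment=4
After 3 (gather 4 mica): mica=5 parchment=4
After 4 (gather 5 sand): mica=5 parchment=4 sand=5
After 5 (craft forge): forge=1 mica=3 sand=2

Answer: forge=1 mica=3 sand=2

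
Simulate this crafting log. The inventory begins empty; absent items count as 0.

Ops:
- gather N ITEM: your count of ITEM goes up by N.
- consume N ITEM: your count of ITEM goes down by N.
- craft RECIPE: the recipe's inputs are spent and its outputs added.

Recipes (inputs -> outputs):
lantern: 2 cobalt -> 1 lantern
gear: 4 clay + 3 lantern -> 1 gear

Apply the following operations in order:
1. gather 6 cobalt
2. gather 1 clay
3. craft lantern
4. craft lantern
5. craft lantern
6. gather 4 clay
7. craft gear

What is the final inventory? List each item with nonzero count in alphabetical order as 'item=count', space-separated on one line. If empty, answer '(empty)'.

Answer: clay=1 gear=1

Derivation:
After 1 (gather 6 cobalt): cobalt=6
After 2 (gather 1 clay): clay=1 cobalt=6
After 3 (craft lantern): clay=1 cobalt=4 lantern=1
After 4 (craft lantern): clay=1 cobalt=2 lantern=2
After 5 (craft lantern): clay=1 lantern=3
After 6 (gather 4 clay): clay=5 lantern=3
After 7 (craft gear): clay=1 gear=1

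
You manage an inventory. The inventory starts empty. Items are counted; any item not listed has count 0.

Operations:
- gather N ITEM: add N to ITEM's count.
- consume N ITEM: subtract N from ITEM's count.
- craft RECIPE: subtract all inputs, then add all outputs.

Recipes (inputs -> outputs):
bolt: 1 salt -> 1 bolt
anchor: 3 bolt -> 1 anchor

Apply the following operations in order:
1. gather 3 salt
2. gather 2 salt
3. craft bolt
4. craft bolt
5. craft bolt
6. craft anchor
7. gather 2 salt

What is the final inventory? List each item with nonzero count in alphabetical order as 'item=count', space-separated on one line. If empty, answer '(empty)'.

After 1 (gather 3 salt): salt=3
After 2 (gather 2 salt): salt=5
After 3 (craft bolt): bolt=1 salt=4
After 4 (craft bolt): bolt=2 salt=3
After 5 (craft bolt): bolt=3 salt=2
After 6 (craft anchor): anchor=1 salt=2
After 7 (gather 2 salt): anchor=1 salt=4

Answer: anchor=1 salt=4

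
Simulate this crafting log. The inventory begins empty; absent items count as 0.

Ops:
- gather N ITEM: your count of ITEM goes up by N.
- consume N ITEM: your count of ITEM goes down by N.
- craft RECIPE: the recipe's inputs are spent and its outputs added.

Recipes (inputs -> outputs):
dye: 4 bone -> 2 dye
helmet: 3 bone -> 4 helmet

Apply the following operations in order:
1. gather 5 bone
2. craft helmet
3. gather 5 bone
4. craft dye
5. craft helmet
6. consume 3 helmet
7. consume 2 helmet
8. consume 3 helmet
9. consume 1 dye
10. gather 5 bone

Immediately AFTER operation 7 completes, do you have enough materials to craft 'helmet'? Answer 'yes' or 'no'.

After 1 (gather 5 bone): bone=5
After 2 (craft helmet): bone=2 helmet=4
After 3 (gather 5 bone): bone=7 helmet=4
After 4 (craft dye): bone=3 dye=2 helmet=4
After 5 (craft helmet): dye=2 helmet=8
After 6 (consume 3 helmet): dye=2 helmet=5
After 7 (consume 2 helmet): dye=2 helmet=3

Answer: no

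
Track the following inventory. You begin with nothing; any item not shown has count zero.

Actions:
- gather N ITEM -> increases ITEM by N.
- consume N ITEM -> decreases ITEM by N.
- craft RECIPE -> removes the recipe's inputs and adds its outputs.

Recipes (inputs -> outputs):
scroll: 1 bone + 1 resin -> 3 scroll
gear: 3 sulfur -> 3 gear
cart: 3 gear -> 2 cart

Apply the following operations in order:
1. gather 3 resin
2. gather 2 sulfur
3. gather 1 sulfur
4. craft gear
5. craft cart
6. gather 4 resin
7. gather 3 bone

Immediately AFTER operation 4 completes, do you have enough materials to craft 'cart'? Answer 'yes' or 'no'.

After 1 (gather 3 resin): resin=3
After 2 (gather 2 sulfur): resin=3 sulfur=2
After 3 (gather 1 sulfur): resin=3 sulfur=3
After 4 (craft gear): gear=3 resin=3

Answer: yes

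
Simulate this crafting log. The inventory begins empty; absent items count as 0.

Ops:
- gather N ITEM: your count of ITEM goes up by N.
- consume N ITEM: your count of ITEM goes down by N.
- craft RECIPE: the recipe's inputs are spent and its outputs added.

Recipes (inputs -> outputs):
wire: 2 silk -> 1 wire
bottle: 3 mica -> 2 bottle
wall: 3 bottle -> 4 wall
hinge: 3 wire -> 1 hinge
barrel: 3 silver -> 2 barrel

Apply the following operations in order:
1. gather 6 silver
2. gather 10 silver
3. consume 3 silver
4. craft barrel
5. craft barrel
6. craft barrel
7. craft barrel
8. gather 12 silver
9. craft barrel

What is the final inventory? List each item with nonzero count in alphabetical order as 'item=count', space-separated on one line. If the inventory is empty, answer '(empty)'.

Answer: barrel=10 silver=10

Derivation:
After 1 (gather 6 silver): silver=6
After 2 (gather 10 silver): silver=16
After 3 (consume 3 silver): silver=13
After 4 (craft barrel): barrel=2 silver=10
After 5 (craft barrel): barrel=4 silver=7
After 6 (craft barrel): barrel=6 silver=4
After 7 (craft barrel): barrel=8 silver=1
After 8 (gather 12 silver): barrel=8 silver=13
After 9 (craft barrel): barrel=10 silver=10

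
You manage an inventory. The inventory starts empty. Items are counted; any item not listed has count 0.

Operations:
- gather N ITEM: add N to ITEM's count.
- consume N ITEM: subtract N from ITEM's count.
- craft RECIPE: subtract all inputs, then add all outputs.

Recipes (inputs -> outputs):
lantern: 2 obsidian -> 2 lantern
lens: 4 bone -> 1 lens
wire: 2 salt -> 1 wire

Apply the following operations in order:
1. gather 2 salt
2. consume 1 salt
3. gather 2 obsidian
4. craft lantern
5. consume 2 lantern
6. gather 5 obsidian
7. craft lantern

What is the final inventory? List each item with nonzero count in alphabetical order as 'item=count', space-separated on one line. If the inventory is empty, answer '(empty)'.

Answer: lantern=2 obsidian=3 salt=1

Derivation:
After 1 (gather 2 salt): salt=2
After 2 (consume 1 salt): salt=1
After 3 (gather 2 obsidian): obsidian=2 salt=1
After 4 (craft lantern): lantern=2 salt=1
After 5 (consume 2 lantern): salt=1
After 6 (gather 5 obsidian): obsidian=5 salt=1
After 7 (craft lantern): lantern=2 obsidian=3 salt=1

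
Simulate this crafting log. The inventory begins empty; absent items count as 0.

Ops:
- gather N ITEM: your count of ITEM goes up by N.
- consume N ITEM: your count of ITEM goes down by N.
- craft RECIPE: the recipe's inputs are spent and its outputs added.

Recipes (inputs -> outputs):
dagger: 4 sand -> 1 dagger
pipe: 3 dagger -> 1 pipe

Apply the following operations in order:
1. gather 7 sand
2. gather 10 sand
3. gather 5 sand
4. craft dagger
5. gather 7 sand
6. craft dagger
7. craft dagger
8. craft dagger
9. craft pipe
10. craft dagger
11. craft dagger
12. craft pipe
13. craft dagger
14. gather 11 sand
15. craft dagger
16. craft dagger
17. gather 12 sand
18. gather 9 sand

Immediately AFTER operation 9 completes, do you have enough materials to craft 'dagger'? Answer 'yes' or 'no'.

Answer: yes

Derivation:
After 1 (gather 7 sand): sand=7
After 2 (gather 10 sand): sand=17
After 3 (gather 5 sand): sand=22
After 4 (craft dagger): dagger=1 sand=18
After 5 (gather 7 sand): dagger=1 sand=25
After 6 (craft dagger): dagger=2 sand=21
After 7 (craft dagger): dagger=3 sand=17
After 8 (craft dagger): dagger=4 sand=13
After 9 (craft pipe): dagger=1 pipe=1 sand=13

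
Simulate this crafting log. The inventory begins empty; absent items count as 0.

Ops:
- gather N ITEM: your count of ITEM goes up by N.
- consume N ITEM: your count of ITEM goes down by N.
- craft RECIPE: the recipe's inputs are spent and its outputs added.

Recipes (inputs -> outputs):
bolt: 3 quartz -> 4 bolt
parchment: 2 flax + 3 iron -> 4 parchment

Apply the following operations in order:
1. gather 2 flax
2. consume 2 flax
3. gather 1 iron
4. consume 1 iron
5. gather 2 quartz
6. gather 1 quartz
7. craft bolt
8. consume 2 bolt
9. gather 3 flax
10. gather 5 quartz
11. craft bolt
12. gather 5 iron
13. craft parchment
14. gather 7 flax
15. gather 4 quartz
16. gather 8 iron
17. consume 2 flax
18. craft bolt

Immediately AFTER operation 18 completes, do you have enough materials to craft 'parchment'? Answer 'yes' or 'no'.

After 1 (gather 2 flax): flax=2
After 2 (consume 2 flax): (empty)
After 3 (gather 1 iron): iron=1
After 4 (consume 1 iron): (empty)
After 5 (gather 2 quartz): quartz=2
After 6 (gather 1 quartz): quartz=3
After 7 (craft bolt): bolt=4
After 8 (consume 2 bolt): bolt=2
After 9 (gather 3 flax): bolt=2 flax=3
After 10 (gather 5 quartz): bolt=2 flax=3 quartz=5
After 11 (craft bolt): bolt=6 flax=3 quartz=2
After 12 (gather 5 iron): bolt=6 flax=3 iron=5 quartz=2
After 13 (craft parchment): bolt=6 flax=1 iron=2 parchment=4 quartz=2
After 14 (gather 7 flax): bolt=6 flax=8 iron=2 parchment=4 quartz=2
After 15 (gather 4 quartz): bolt=6 flax=8 iron=2 parchment=4 quartz=6
After 16 (gather 8 iron): bolt=6 flax=8 iron=10 parchment=4 quartz=6
After 17 (consume 2 flax): bolt=6 flax=6 iron=10 parchment=4 quartz=6
After 18 (craft bolt): bolt=10 flax=6 iron=10 parchment=4 quartz=3

Answer: yes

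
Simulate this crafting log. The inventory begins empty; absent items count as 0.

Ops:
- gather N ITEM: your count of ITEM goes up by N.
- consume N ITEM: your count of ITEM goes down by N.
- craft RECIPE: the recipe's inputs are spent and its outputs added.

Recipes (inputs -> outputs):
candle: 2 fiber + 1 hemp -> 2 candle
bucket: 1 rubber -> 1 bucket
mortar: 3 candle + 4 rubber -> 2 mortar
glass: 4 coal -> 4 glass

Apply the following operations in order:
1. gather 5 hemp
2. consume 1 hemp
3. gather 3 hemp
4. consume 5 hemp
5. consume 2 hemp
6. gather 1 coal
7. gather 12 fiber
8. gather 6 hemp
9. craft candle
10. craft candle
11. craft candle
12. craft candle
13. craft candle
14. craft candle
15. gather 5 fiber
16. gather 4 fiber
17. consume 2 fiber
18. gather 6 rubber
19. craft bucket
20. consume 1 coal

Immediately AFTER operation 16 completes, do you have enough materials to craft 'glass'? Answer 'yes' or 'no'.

Answer: no

Derivation:
After 1 (gather 5 hemp): hemp=5
After 2 (consume 1 hemp): hemp=4
After 3 (gather 3 hemp): hemp=7
After 4 (consume 5 hemp): hemp=2
After 5 (consume 2 hemp): (empty)
After 6 (gather 1 coal): coal=1
After 7 (gather 12 fiber): coal=1 fiber=12
After 8 (gather 6 hemp): coal=1 fiber=12 hemp=6
After 9 (craft candle): candle=2 coal=1 fiber=10 hemp=5
After 10 (craft candle): candle=4 coal=1 fiber=8 hemp=4
After 11 (craft candle): candle=6 coal=1 fiber=6 hemp=3
After 12 (craft candle): candle=8 coal=1 fiber=4 hemp=2
After 13 (craft candle): candle=10 coal=1 fiber=2 hemp=1
After 14 (craft candle): candle=12 coal=1
After 15 (gather 5 fiber): candle=12 coal=1 fiber=5
After 16 (gather 4 fiber): candle=12 coal=1 fiber=9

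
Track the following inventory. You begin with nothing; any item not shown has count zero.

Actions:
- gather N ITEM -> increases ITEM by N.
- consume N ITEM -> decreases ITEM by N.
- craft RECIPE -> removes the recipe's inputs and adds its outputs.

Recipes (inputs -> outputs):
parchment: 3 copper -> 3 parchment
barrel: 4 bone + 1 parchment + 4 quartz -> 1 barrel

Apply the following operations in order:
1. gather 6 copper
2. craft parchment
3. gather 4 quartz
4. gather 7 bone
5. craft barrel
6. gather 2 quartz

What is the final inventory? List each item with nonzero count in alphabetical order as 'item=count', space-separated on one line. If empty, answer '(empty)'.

After 1 (gather 6 copper): copper=6
After 2 (craft parchment): copper=3 parchment=3
After 3 (gather 4 quartz): copper=3 parchment=3 quartz=4
After 4 (gather 7 bone): bone=7 copper=3 parchment=3 quartz=4
After 5 (craft barrel): barrel=1 bone=3 copper=3 parchment=2
After 6 (gather 2 quartz): barrel=1 bone=3 copper=3 parchment=2 quartz=2

Answer: barrel=1 bone=3 copper=3 parchment=2 quartz=2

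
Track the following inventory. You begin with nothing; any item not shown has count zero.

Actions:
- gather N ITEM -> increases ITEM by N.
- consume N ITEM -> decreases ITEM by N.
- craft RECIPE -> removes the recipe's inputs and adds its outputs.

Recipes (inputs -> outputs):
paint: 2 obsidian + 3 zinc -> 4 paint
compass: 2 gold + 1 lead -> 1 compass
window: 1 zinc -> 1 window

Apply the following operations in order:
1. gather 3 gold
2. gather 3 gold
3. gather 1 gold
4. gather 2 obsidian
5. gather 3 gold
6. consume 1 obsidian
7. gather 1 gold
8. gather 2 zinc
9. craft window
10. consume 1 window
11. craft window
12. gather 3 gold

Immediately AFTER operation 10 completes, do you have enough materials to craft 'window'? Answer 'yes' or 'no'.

After 1 (gather 3 gold): gold=3
After 2 (gather 3 gold): gold=6
After 3 (gather 1 gold): gold=7
After 4 (gather 2 obsidian): gold=7 obsidian=2
After 5 (gather 3 gold): gold=10 obsidian=2
After 6 (consume 1 obsidian): gold=10 obsidian=1
After 7 (gather 1 gold): gold=11 obsidian=1
After 8 (gather 2 zinc): gold=11 obsidian=1 zinc=2
After 9 (craft window): gold=11 obsidian=1 window=1 zinc=1
After 10 (consume 1 window): gold=11 obsidian=1 zinc=1

Answer: yes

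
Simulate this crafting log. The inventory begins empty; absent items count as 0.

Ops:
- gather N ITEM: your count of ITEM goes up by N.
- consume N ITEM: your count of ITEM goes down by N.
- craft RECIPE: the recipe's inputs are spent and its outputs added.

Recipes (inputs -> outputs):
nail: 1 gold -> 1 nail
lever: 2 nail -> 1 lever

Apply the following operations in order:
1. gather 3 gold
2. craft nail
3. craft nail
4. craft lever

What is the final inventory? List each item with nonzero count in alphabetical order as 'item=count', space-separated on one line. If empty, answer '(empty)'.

After 1 (gather 3 gold): gold=3
After 2 (craft nail): gold=2 nail=1
After 3 (craft nail): gold=1 nail=2
After 4 (craft lever): gold=1 lever=1

Answer: gold=1 lever=1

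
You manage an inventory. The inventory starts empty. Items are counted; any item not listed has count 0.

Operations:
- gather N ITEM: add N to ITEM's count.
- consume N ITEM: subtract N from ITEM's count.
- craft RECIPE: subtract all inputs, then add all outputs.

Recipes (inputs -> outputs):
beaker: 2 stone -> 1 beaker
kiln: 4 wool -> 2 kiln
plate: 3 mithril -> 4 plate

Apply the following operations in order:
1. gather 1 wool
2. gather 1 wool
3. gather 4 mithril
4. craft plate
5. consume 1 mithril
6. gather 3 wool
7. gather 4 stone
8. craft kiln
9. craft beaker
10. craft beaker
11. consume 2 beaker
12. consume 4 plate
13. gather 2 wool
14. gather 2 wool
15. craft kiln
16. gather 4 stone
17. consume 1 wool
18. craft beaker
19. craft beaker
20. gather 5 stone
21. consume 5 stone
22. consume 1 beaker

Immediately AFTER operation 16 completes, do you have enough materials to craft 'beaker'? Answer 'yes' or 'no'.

Answer: yes

Derivation:
After 1 (gather 1 wool): wool=1
After 2 (gather 1 wool): wool=2
After 3 (gather 4 mithril): mithril=4 wool=2
After 4 (craft plate): mithril=1 plate=4 wool=2
After 5 (consume 1 mithril): plate=4 wool=2
After 6 (gather 3 wool): plate=4 wool=5
After 7 (gather 4 stone): plate=4 stone=4 wool=5
After 8 (craft kiln): kiln=2 plate=4 stone=4 wool=1
After 9 (craft beaker): beaker=1 kiln=2 plate=4 stone=2 wool=1
After 10 (craft beaker): beaker=2 kiln=2 plate=4 wool=1
After 11 (consume 2 beaker): kiln=2 plate=4 wool=1
After 12 (consume 4 plate): kiln=2 wool=1
After 13 (gather 2 wool): kiln=2 wool=3
After 14 (gather 2 wool): kiln=2 wool=5
After 15 (craft kiln): kiln=4 wool=1
After 16 (gather 4 stone): kiln=4 stone=4 wool=1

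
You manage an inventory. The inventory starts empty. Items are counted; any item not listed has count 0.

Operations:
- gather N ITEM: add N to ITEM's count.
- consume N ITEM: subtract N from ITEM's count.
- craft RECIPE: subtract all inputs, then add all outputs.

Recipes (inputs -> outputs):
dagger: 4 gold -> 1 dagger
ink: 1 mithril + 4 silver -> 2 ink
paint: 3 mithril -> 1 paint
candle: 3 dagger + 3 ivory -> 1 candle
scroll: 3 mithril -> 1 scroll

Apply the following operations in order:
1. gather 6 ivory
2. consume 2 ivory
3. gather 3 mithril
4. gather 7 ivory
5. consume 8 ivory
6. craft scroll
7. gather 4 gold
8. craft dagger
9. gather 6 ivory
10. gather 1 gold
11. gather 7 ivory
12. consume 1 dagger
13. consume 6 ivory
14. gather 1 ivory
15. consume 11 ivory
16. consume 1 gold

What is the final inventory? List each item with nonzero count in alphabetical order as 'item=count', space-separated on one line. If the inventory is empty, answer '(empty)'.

After 1 (gather 6 ivory): ivory=6
After 2 (consume 2 ivory): ivory=4
After 3 (gather 3 mithril): ivory=4 mithril=3
After 4 (gather 7 ivory): ivory=11 mithril=3
After 5 (consume 8 ivory): ivory=3 mithril=3
After 6 (craft scroll): ivory=3 scroll=1
After 7 (gather 4 gold): gold=4 ivory=3 scroll=1
After 8 (craft dagger): dagger=1 ivory=3 scroll=1
After 9 (gather 6 ivory): dagger=1 ivory=9 scroll=1
After 10 (gather 1 gold): dagger=1 gold=1 ivory=9 scroll=1
After 11 (gather 7 ivory): dagger=1 gold=1 ivory=16 scroll=1
After 12 (consume 1 dagger): gold=1 ivory=16 scroll=1
After 13 (consume 6 ivory): gold=1 ivory=10 scroll=1
After 14 (gather 1 ivory): gold=1 ivory=11 scroll=1
After 15 (consume 11 ivory): gold=1 scroll=1
After 16 (consume 1 gold): scroll=1

Answer: scroll=1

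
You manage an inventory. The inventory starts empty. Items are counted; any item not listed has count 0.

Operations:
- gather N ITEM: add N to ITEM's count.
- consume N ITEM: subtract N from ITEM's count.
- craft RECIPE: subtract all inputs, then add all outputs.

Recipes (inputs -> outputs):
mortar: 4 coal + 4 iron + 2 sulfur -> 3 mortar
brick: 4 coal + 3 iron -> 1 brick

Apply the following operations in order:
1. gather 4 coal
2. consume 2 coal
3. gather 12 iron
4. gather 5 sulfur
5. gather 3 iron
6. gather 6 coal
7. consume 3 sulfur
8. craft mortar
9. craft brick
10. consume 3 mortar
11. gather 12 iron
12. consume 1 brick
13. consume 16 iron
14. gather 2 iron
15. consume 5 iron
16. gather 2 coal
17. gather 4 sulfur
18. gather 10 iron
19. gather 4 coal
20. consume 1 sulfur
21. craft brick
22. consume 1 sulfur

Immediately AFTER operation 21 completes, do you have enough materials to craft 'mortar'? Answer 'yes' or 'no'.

Answer: no

Derivation:
After 1 (gather 4 coal): coal=4
After 2 (consume 2 coal): coal=2
After 3 (gather 12 iron): coal=2 iron=12
After 4 (gather 5 sulfur): coal=2 iron=12 sulfur=5
After 5 (gather 3 iron): coal=2 iron=15 sulfur=5
After 6 (gather 6 coal): coal=8 iron=15 sulfur=5
After 7 (consume 3 sulfur): coal=8 iron=15 sulfur=2
After 8 (craft mortar): coal=4 iron=11 mortar=3
After 9 (craft brick): brick=1 iron=8 mortar=3
After 10 (consume 3 mortar): brick=1 iron=8
After 11 (gather 12 iron): brick=1 iron=20
After 12 (consume 1 brick): iron=20
After 13 (consume 16 iron): iron=4
After 14 (gather 2 iron): iron=6
After 15 (consume 5 iron): iron=1
After 16 (gather 2 coal): coal=2 iron=1
After 17 (gather 4 sulfur): coal=2 iron=1 sulfur=4
After 18 (gather 10 iron): coal=2 iron=11 sulfur=4
After 19 (gather 4 coal): coal=6 iron=11 sulfur=4
After 20 (consume 1 sulfur): coal=6 iron=11 sulfur=3
After 21 (craft brick): brick=1 coal=2 iron=8 sulfur=3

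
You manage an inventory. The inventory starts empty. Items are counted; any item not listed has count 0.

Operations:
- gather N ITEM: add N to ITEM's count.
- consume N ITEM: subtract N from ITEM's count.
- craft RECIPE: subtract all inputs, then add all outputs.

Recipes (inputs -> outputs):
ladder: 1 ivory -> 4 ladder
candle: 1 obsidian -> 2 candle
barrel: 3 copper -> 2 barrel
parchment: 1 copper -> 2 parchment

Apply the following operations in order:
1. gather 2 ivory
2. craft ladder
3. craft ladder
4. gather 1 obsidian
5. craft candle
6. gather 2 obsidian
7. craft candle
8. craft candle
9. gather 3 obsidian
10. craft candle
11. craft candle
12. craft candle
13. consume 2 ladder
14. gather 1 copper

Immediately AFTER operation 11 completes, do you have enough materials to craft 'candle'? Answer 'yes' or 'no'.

Answer: yes

Derivation:
After 1 (gather 2 ivory): ivory=2
After 2 (craft ladder): ivory=1 ladder=4
After 3 (craft ladder): ladder=8
After 4 (gather 1 obsidian): ladder=8 obsidian=1
After 5 (craft candle): candle=2 ladder=8
After 6 (gather 2 obsidian): candle=2 ladder=8 obsidian=2
After 7 (craft candle): candle=4 ladder=8 obsidian=1
After 8 (craft candle): candle=6 ladder=8
After 9 (gather 3 obsidian): candle=6 ladder=8 obsidian=3
After 10 (craft candle): candle=8 ladder=8 obsidian=2
After 11 (craft candle): candle=10 ladder=8 obsidian=1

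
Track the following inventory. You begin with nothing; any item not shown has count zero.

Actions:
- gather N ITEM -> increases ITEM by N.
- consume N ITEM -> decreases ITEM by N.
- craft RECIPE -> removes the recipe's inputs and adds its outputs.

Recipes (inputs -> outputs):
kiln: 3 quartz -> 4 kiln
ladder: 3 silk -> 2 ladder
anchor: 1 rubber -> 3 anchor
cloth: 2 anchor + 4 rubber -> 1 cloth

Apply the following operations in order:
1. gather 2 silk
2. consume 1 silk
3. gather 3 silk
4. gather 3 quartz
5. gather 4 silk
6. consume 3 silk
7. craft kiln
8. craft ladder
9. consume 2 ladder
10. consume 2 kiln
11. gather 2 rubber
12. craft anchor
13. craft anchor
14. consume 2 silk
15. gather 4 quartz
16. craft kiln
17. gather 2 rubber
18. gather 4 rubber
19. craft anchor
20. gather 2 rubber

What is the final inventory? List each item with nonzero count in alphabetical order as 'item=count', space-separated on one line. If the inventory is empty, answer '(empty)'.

Answer: anchor=9 kiln=6 quartz=1 rubber=7

Derivation:
After 1 (gather 2 silk): silk=2
After 2 (consume 1 silk): silk=1
After 3 (gather 3 silk): silk=4
After 4 (gather 3 quartz): quartz=3 silk=4
After 5 (gather 4 silk): quartz=3 silk=8
After 6 (consume 3 silk): quartz=3 silk=5
After 7 (craft kiln): kiln=4 silk=5
After 8 (craft ladder): kiln=4 ladder=2 silk=2
After 9 (consume 2 ladder): kiln=4 silk=2
After 10 (consume 2 kiln): kiln=2 silk=2
After 11 (gather 2 rubber): kiln=2 rubber=2 silk=2
After 12 (craft anchor): anchor=3 kiln=2 rubber=1 silk=2
After 13 (craft anchor): anchor=6 kiln=2 silk=2
After 14 (consume 2 silk): anchor=6 kiln=2
After 15 (gather 4 quartz): anchor=6 kiln=2 quartz=4
After 16 (craft kiln): anchor=6 kiln=6 quartz=1
After 17 (gather 2 rubber): anchor=6 kiln=6 quartz=1 rubber=2
After 18 (gather 4 rubber): anchor=6 kiln=6 quartz=1 rubber=6
After 19 (craft anchor): anchor=9 kiln=6 quartz=1 rubber=5
After 20 (gather 2 rubber): anchor=9 kiln=6 quartz=1 rubber=7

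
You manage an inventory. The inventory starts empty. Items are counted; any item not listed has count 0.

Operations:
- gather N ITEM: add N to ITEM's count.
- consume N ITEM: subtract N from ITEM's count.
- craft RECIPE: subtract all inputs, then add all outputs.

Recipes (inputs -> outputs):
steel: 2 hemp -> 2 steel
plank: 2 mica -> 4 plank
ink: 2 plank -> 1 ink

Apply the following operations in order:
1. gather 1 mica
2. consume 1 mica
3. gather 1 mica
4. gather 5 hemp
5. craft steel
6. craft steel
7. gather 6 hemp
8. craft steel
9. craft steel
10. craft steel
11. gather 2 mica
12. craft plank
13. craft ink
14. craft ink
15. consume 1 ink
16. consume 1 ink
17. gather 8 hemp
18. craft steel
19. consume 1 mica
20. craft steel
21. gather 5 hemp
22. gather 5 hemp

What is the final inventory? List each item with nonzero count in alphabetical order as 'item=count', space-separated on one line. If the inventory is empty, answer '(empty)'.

Answer: hemp=15 steel=14

Derivation:
After 1 (gather 1 mica): mica=1
After 2 (consume 1 mica): (empty)
After 3 (gather 1 mica): mica=1
After 4 (gather 5 hemp): hemp=5 mica=1
After 5 (craft steel): hemp=3 mica=1 steel=2
After 6 (craft steel): hemp=1 mica=1 steel=4
After 7 (gather 6 hemp): hemp=7 mica=1 steel=4
After 8 (craft steel): hemp=5 mica=1 steel=6
After 9 (craft steel): hemp=3 mica=1 steel=8
After 10 (craft steel): hemp=1 mica=1 steel=10
After 11 (gather 2 mica): hemp=1 mica=3 steel=10
After 12 (craft plank): hemp=1 mica=1 plank=4 steel=10
After 13 (craft ink): hemp=1 ink=1 mica=1 plank=2 steel=10
After 14 (craft ink): hemp=1 ink=2 mica=1 steel=10
After 15 (consume 1 ink): hemp=1 ink=1 mica=1 steel=10
After 16 (consume 1 ink): hemp=1 mica=1 steel=10
After 17 (gather 8 hemp): hemp=9 mica=1 steel=10
After 18 (craft steel): hemp=7 mica=1 steel=12
After 19 (consume 1 mica): hemp=7 steel=12
After 20 (craft steel): hemp=5 steel=14
After 21 (gather 5 hemp): hemp=10 steel=14
After 22 (gather 5 hemp): hemp=15 steel=14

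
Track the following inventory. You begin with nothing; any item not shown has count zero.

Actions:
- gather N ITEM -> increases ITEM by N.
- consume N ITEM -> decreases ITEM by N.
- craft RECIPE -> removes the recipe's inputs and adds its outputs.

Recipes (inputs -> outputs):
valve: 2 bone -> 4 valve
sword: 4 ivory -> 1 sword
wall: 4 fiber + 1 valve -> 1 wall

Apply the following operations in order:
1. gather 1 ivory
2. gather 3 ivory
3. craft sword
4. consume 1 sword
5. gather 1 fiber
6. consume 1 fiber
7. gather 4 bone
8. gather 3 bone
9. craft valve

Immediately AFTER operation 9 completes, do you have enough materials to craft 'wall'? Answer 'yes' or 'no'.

After 1 (gather 1 ivory): ivory=1
After 2 (gather 3 ivory): ivory=4
After 3 (craft sword): sword=1
After 4 (consume 1 sword): (empty)
After 5 (gather 1 fiber): fiber=1
After 6 (consume 1 fiber): (empty)
After 7 (gather 4 bone): bone=4
After 8 (gather 3 bone): bone=7
After 9 (craft valve): bone=5 valve=4

Answer: no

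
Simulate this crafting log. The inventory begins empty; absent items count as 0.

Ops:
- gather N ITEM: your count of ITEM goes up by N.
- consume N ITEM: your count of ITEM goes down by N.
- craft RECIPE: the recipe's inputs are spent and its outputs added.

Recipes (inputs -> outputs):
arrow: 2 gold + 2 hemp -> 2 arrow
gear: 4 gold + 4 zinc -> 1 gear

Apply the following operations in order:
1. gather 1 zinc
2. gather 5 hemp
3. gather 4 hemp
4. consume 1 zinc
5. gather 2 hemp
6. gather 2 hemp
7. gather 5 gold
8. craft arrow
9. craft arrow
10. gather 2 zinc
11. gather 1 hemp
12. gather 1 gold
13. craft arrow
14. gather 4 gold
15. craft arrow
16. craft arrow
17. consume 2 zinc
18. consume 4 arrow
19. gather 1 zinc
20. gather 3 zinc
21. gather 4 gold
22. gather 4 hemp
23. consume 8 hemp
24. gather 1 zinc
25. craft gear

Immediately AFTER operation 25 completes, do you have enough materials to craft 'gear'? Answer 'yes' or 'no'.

Answer: no

Derivation:
After 1 (gather 1 zinc): zinc=1
After 2 (gather 5 hemp): hemp=5 zinc=1
After 3 (gather 4 hemp): hemp=9 zinc=1
After 4 (consume 1 zinc): hemp=9
After 5 (gather 2 hemp): hemp=11
After 6 (gather 2 hemp): hemp=13
After 7 (gather 5 gold): gold=5 hemp=13
After 8 (craft arrow): arrow=2 gold=3 hemp=11
After 9 (craft arrow): arrow=4 gold=1 hemp=9
After 10 (gather 2 zinc): arrow=4 gold=1 hemp=9 zinc=2
After 11 (gather 1 hemp): arrow=4 gold=1 hemp=10 zinc=2
After 12 (gather 1 gold): arrow=4 gold=2 hemp=10 zinc=2
After 13 (craft arrow): arrow=6 hemp=8 zinc=2
After 14 (gather 4 gold): arrow=6 gold=4 hemp=8 zinc=2
After 15 (craft arrow): arrow=8 gold=2 hemp=6 zinc=2
After 16 (craft arrow): arrow=10 hemp=4 zinc=2
After 17 (consume 2 zinc): arrow=10 hemp=4
After 18 (consume 4 arrow): arrow=6 hemp=4
After 19 (gather 1 zinc): arrow=6 hemp=4 zinc=1
After 20 (gather 3 zinc): arrow=6 hemp=4 zinc=4
After 21 (gather 4 gold): arrow=6 gold=4 hemp=4 zinc=4
After 22 (gather 4 hemp): arrow=6 gold=4 hemp=8 zinc=4
After 23 (consume 8 hemp): arrow=6 gold=4 zinc=4
After 24 (gather 1 zinc): arrow=6 gold=4 zinc=5
After 25 (craft gear): arrow=6 gear=1 zinc=1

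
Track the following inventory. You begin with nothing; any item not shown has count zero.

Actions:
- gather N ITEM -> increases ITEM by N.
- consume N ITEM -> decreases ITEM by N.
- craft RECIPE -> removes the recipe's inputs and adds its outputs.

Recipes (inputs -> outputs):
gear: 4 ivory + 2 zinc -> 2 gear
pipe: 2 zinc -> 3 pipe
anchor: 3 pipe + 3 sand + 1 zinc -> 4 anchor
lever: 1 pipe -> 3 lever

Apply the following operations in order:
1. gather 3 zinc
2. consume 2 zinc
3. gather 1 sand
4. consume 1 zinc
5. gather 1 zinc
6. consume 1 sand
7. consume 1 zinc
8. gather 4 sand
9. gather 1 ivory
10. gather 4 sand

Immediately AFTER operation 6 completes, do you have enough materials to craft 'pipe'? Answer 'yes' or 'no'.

After 1 (gather 3 zinc): zinc=3
After 2 (consume 2 zinc): zinc=1
After 3 (gather 1 sand): sand=1 zinc=1
After 4 (consume 1 zinc): sand=1
After 5 (gather 1 zinc): sand=1 zinc=1
After 6 (consume 1 sand): zinc=1

Answer: no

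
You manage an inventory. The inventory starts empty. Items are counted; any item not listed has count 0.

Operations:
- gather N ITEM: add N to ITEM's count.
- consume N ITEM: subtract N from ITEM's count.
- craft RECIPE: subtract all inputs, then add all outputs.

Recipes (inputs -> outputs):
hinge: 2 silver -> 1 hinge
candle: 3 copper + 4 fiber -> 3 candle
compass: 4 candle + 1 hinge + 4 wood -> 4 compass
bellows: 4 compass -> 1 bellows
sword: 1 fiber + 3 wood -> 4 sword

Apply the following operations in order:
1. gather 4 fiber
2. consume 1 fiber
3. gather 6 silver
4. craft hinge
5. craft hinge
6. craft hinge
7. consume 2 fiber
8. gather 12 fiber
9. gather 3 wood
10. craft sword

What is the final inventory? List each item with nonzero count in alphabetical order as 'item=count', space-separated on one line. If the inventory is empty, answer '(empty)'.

Answer: fiber=12 hinge=3 sword=4

Derivation:
After 1 (gather 4 fiber): fiber=4
After 2 (consume 1 fiber): fiber=3
After 3 (gather 6 silver): fiber=3 silver=6
After 4 (craft hinge): fiber=3 hinge=1 silver=4
After 5 (craft hinge): fiber=3 hinge=2 silver=2
After 6 (craft hinge): fiber=3 hinge=3
After 7 (consume 2 fiber): fiber=1 hinge=3
After 8 (gather 12 fiber): fiber=13 hinge=3
After 9 (gather 3 wood): fiber=13 hinge=3 wood=3
After 10 (craft sword): fiber=12 hinge=3 sword=4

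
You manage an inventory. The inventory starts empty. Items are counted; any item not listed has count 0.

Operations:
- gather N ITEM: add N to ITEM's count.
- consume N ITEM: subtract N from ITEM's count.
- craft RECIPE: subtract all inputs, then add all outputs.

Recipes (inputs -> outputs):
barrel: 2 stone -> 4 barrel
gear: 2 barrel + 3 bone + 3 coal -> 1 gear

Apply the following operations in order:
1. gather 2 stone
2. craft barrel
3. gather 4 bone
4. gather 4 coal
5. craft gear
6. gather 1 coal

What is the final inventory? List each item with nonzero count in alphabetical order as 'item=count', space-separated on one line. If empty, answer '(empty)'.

After 1 (gather 2 stone): stone=2
After 2 (craft barrel): barrel=4
After 3 (gather 4 bone): barrel=4 bone=4
After 4 (gather 4 coal): barrel=4 bone=4 coal=4
After 5 (craft gear): barrel=2 bone=1 coal=1 gear=1
After 6 (gather 1 coal): barrel=2 bone=1 coal=2 gear=1

Answer: barrel=2 bone=1 coal=2 gear=1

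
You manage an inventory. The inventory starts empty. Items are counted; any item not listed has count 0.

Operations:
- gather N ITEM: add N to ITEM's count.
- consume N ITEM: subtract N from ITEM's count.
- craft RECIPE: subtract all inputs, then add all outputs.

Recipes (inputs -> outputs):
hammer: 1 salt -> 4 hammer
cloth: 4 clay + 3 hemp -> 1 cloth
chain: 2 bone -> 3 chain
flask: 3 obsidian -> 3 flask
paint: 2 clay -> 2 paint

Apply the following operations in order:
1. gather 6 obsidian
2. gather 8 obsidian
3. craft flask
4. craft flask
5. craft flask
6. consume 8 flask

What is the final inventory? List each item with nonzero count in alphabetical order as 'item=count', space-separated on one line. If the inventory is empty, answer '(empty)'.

Answer: flask=1 obsidian=5

Derivation:
After 1 (gather 6 obsidian): obsidian=6
After 2 (gather 8 obsidian): obsidian=14
After 3 (craft flask): flask=3 obsidian=11
After 4 (craft flask): flask=6 obsidian=8
After 5 (craft flask): flask=9 obsidian=5
After 6 (consume 8 flask): flask=1 obsidian=5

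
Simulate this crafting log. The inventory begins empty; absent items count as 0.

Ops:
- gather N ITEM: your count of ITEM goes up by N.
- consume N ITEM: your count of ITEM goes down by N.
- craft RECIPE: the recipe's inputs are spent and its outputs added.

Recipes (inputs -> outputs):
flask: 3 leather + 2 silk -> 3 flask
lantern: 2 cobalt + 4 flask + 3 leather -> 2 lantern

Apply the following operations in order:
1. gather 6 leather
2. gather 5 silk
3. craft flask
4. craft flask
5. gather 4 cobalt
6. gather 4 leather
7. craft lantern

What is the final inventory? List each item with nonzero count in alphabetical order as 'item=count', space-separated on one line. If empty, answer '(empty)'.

Answer: cobalt=2 flask=2 lantern=2 leather=1 silk=1

Derivation:
After 1 (gather 6 leather): leather=6
After 2 (gather 5 silk): leather=6 silk=5
After 3 (craft flask): flask=3 leather=3 silk=3
After 4 (craft flask): flask=6 silk=1
After 5 (gather 4 cobalt): cobalt=4 flask=6 silk=1
After 6 (gather 4 leather): cobalt=4 flask=6 leather=4 silk=1
After 7 (craft lantern): cobalt=2 flask=2 lantern=2 leather=1 silk=1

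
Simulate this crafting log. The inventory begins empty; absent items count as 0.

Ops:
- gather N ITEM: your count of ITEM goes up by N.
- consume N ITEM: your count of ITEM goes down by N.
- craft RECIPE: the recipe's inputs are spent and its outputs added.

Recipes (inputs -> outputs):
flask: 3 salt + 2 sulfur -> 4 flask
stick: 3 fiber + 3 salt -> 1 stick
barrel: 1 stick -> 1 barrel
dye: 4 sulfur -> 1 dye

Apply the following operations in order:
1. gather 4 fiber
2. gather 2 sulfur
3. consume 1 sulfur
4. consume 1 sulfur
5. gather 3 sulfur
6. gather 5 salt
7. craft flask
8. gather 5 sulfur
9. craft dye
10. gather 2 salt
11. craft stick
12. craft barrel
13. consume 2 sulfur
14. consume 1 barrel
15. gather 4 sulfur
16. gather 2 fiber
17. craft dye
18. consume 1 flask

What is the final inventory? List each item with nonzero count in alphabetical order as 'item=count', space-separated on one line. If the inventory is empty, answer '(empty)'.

Answer: dye=2 fiber=3 flask=3 salt=1

Derivation:
After 1 (gather 4 fiber): fiber=4
After 2 (gather 2 sulfur): fiber=4 sulfur=2
After 3 (consume 1 sulfur): fiber=4 sulfur=1
After 4 (consume 1 sulfur): fiber=4
After 5 (gather 3 sulfur): fiber=4 sulfur=3
After 6 (gather 5 salt): fiber=4 salt=5 sulfur=3
After 7 (craft flask): fiber=4 flask=4 salt=2 sulfur=1
After 8 (gather 5 sulfur): fiber=4 flask=4 salt=2 sulfur=6
After 9 (craft dye): dye=1 fiber=4 flask=4 salt=2 sulfur=2
After 10 (gather 2 salt): dye=1 fiber=4 flask=4 salt=4 sulfur=2
After 11 (craft stick): dye=1 fiber=1 flask=4 salt=1 stick=1 sulfur=2
After 12 (craft barrel): barrel=1 dye=1 fiber=1 flask=4 salt=1 sulfur=2
After 13 (consume 2 sulfur): barrel=1 dye=1 fiber=1 flask=4 salt=1
After 14 (consume 1 barrel): dye=1 fiber=1 flask=4 salt=1
After 15 (gather 4 sulfur): dye=1 fiber=1 flask=4 salt=1 sulfur=4
After 16 (gather 2 fiber): dye=1 fiber=3 flask=4 salt=1 sulfur=4
After 17 (craft dye): dye=2 fiber=3 flask=4 salt=1
After 18 (consume 1 flask): dye=2 fiber=3 flask=3 salt=1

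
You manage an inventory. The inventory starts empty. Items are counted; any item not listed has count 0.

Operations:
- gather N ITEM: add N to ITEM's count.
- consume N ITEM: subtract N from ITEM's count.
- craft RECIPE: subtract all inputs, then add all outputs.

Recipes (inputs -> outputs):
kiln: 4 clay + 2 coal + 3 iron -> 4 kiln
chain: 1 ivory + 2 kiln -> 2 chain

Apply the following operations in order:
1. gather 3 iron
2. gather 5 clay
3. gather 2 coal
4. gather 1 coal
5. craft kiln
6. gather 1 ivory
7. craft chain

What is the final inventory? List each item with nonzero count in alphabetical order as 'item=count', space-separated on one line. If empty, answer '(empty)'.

Answer: chain=2 clay=1 coal=1 kiln=2

Derivation:
After 1 (gather 3 iron): iron=3
After 2 (gather 5 clay): clay=5 iron=3
After 3 (gather 2 coal): clay=5 coal=2 iron=3
After 4 (gather 1 coal): clay=5 coal=3 iron=3
After 5 (craft kiln): clay=1 coal=1 kiln=4
After 6 (gather 1 ivory): clay=1 coal=1 ivory=1 kiln=4
After 7 (craft chain): chain=2 clay=1 coal=1 kiln=2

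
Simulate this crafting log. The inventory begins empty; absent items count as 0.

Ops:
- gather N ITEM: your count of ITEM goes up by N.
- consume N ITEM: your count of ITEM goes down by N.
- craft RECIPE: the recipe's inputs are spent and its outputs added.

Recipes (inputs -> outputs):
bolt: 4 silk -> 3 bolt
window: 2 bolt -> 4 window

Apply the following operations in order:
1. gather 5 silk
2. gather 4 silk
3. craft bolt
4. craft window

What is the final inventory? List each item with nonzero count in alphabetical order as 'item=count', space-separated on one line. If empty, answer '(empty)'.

After 1 (gather 5 silk): silk=5
After 2 (gather 4 silk): silk=9
After 3 (craft bolt): bolt=3 silk=5
After 4 (craft window): bolt=1 silk=5 window=4

Answer: bolt=1 silk=5 window=4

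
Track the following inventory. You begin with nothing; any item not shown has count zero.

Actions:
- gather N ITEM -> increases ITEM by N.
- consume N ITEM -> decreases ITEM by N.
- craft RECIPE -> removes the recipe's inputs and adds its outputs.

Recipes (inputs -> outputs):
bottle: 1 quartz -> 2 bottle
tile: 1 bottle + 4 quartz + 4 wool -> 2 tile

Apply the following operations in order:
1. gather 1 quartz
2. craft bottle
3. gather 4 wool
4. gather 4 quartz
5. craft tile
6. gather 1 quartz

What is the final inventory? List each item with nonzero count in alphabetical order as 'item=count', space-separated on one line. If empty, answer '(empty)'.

Answer: bottle=1 quartz=1 tile=2

Derivation:
After 1 (gather 1 quartz): quartz=1
After 2 (craft bottle): bottle=2
After 3 (gather 4 wool): bottle=2 wool=4
After 4 (gather 4 quartz): bottle=2 quartz=4 wool=4
After 5 (craft tile): bottle=1 tile=2
After 6 (gather 1 quartz): bottle=1 quartz=1 tile=2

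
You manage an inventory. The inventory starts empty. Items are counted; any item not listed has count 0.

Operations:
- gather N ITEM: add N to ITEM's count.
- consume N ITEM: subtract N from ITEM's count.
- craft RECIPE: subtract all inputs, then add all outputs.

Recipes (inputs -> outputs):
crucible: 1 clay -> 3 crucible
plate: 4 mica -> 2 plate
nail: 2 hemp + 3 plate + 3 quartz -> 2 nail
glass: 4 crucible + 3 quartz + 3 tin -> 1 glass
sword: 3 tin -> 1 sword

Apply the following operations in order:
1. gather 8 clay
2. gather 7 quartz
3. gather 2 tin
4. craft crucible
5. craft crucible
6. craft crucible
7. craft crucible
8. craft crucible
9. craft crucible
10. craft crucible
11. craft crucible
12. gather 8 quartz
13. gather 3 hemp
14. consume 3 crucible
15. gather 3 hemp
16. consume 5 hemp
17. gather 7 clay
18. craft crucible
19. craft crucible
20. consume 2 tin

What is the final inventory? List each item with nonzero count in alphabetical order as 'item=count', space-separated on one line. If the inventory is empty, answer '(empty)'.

After 1 (gather 8 clay): clay=8
After 2 (gather 7 quartz): clay=8 quartz=7
After 3 (gather 2 tin): clay=8 quartz=7 tin=2
After 4 (craft crucible): clay=7 crucible=3 quartz=7 tin=2
After 5 (craft crucible): clay=6 crucible=6 quartz=7 tin=2
After 6 (craft crucible): clay=5 crucible=9 quartz=7 tin=2
After 7 (craft crucible): clay=4 crucible=12 quartz=7 tin=2
After 8 (craft crucible): clay=3 crucible=15 quartz=7 tin=2
After 9 (craft crucible): clay=2 crucible=18 quartz=7 tin=2
After 10 (craft crucible): clay=1 crucible=21 quartz=7 tin=2
After 11 (craft crucible): crucible=24 quartz=7 tin=2
After 12 (gather 8 quartz): crucible=24 quartz=15 tin=2
After 13 (gather 3 hemp): crucible=24 hemp=3 quartz=15 tin=2
After 14 (consume 3 crucible): crucible=21 hemp=3 quartz=15 tin=2
After 15 (gather 3 hemp): crucible=21 hemp=6 quartz=15 tin=2
After 16 (consume 5 hemp): crucible=21 hemp=1 quartz=15 tin=2
After 17 (gather 7 clay): clay=7 crucible=21 hemp=1 quartz=15 tin=2
After 18 (craft crucible): clay=6 crucible=24 hemp=1 quartz=15 tin=2
After 19 (craft crucible): clay=5 crucible=27 hemp=1 quartz=15 tin=2
After 20 (consume 2 tin): clay=5 crucible=27 hemp=1 quartz=15

Answer: clay=5 crucible=27 hemp=1 quartz=15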